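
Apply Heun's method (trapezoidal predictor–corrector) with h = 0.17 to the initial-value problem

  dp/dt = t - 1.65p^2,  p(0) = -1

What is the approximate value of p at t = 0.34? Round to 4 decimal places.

-2.0463

Heun: k1 = f(t_n, p_n); k2 = f(t_n + h, p_n + h·k1); p_{n+1} = p_n + (h/2)·(k1 + k2).
t=0.000000, p=-1.000000:
  k1 = f(0.000000, -1.000000) = -1.650000
  k2 = f(0.170000, -1.280500) = -2.535472
  p ← -1.000000 + (0.17/2)·(-1.650000 + (-2.535472)) = -1.355765
t=0.170000, p=-1.355765:
  k1 = f(0.170000, -1.355765) = -2.862864
  k2 = f(0.340000, -1.842452) = -5.261138
  p ← -1.355765 + (0.17/2)·(-2.862864 + (-5.261138)) = -2.046305
p(0.34) ≈ -2.0463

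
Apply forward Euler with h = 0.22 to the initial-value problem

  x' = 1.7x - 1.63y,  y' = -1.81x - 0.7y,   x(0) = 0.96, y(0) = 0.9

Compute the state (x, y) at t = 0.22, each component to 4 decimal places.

0.9963, 0.3791

Euler on (x,y): x_{n+1} = x_n + h·x', y_{n+1} = y_n + h·y'.
0.000000: (0.960000, 0.900000); f=(0.165000, -2.367600) → (0.996300, 0.379128)
(x(0.22), y(0.22)) ≈ (0.9963, 0.3791)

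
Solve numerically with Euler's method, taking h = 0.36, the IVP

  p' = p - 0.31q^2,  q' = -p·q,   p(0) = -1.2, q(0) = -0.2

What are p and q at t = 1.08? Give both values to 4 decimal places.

-3.0624, -0.8213

Euler on (p,q): p_{n+1} = p_n + h·p', q_{n+1} = q_n + h·q'.
0.000000: (-1.200000, -0.200000); f=(-1.212400, -0.240000) → (-1.636464, -0.286400)
0.360000: (-1.636464, -0.286400); f=(-1.661892, -0.468683) → (-2.234745, -0.455126)
0.720000: (-2.234745, -0.455126); f=(-2.298958, -1.017091) → (-3.062370, -0.821279)
(p(1.08), q(1.08)) ≈ (-3.0624, -0.8213)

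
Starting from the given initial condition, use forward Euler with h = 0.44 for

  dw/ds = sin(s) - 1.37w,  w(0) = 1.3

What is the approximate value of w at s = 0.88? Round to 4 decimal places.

0.3925

Euler: w_{n+1} = w_n + h·f(s_n, w_n).
s=0.000000, w=1.300000: f=-1.781000 → w ← 1.300000 + 0.44·(-1.781000) = 0.516360
s=0.440000, w=0.516360: f=-0.281474 → w ← 0.516360 + 0.44·(-0.281474) = 0.392512
w(0.88) ≈ 0.3925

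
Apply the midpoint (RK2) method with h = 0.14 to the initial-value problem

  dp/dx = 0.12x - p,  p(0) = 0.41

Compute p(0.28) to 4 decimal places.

Midpoint: k1 = f(x_n, p_n); k2 = f(x_n + h/2, p_n + (h/2)·k1); p_{n+1} = p_n + h·k2.
x=0.000000, p=0.410000:
  k1 = f(0.000000, 0.410000) = -0.410000
  k2 = f(0.070000, 0.381300) = -0.372900
  p ← 0.410000 + 0.14·(-0.372900) = 0.357794
x=0.140000, p=0.357794:
  k1 = f(0.140000, 0.357794) = -0.340994
  k2 = f(0.210000, 0.333924) = -0.308724
  p ← 0.357794 + 0.14·(-0.308724) = 0.314573
p(0.28) ≈ 0.3146

0.3146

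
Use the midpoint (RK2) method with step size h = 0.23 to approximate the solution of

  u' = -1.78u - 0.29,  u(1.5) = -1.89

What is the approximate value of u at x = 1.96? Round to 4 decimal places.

Midpoint: k1 = f(x_n, u_n); k2 = f(x_n + h/2, u_n + (h/2)·k1); u_{n+1} = u_n + h·k2.
x=1.500000, u=-1.890000:
  k1 = f(1.500000, -1.890000) = 3.074200
  k2 = f(1.615000, -1.536467) = 2.444911
  u ← -1.890000 + 0.23·2.444911 = -1.327670
x=1.730000, u=-1.327670:
  k1 = f(1.730000, -1.327670) = 2.073253
  k2 = f(1.845000, -1.089246) = 1.648858
  u ← -1.327670 + 0.23·1.648858 = -0.948433
u(1.96) ≈ -0.9484

-0.9484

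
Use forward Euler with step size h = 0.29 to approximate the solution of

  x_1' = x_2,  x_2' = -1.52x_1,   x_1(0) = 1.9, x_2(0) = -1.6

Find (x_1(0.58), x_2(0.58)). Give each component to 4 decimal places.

0.7291, -3.0705

Euler on (x_1,x_2): x_1_{n+1} = x_1_n + h·x_1', x_2_{n+1} = x_2_n + h·x_2'.
0.000000: (1.900000, -1.600000); f=(-1.600000, -2.888000) → (1.436000, -2.437520)
0.290000: (1.436000, -2.437520); f=(-2.437520, -2.182720) → (0.729119, -3.070509)
(x_1(0.58), x_2(0.58)) ≈ (0.7291, -3.0705)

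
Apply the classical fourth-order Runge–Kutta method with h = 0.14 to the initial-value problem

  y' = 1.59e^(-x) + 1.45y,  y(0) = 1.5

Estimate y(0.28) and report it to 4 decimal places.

2.7347

RK4: k1 = f(x_n, y_n); k2 = f(x_n + h/2, y_n + (h/2)·k1); k3 = f(x_n + h/2, y_n + (h/2)·k2); k4 = f(x_n + h, y_n + h·k3); y_{n+1} = y_n + (h/6)·(k1 + 2k2 + 2k3 + k4).
x=0.000000, y=1.500000:
  k1 = f(0.000000, 1.500000) = 3.765000
  k2 = f(0.070000, 1.763550) = 4.039654
  k3 = f(0.070000, 1.782776) = 4.067531
  k4 = f(0.140000, 2.069454) = 4.382988
  y ← 1.500000 + (0.14/6)·(k1 + 2k2 + 2k3 + k4) = 2.068455
x=0.140000, y=2.068455:
  k1 = f(0.140000, 2.068455) = 4.381539
  k2 = f(0.210000, 2.375163) = 4.732815
  k3 = f(0.210000, 2.399752) = 4.768469
  k4 = f(0.280000, 2.736041) = 5.168955
  y ← 2.068455 + (0.14/6)·(k1 + 2k2 + 2k3 + k4) = 2.734693
y(0.28) ≈ 2.7347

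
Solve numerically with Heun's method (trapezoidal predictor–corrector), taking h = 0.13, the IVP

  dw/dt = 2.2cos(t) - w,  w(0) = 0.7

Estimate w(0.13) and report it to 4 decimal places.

Heun: k1 = f(t_n, w_n); k2 = f(t_n + h, w_n + h·k1); w_{n+1} = w_n + (h/2)·(k1 + k2).
t=0.000000, w=0.700000:
  k1 = f(0.000000, 0.700000) = 1.500000
  k2 = f(0.130000, 0.895000) = 1.286436
  w ← 0.700000 + (0.13/2)·(1.500000 + 1.286436) = 0.881118
w(0.13) ≈ 0.8811

0.8811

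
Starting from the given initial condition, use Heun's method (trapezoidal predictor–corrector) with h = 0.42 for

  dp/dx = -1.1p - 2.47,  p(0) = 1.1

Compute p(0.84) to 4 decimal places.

-0.8549

Heun: k1 = f(x_n, p_n); k2 = f(x_n + h, p_n + h·k1); p_{n+1} = p_n + (h/2)·(k1 + k2).
x=0.000000, p=1.100000:
  k1 = f(0.000000, 1.100000) = -3.680000
  k2 = f(0.420000, -0.445600) = -1.979840
  p ← 1.100000 + (0.42/2)·(-3.680000 + (-1.979840)) = -0.088566
x=0.420000, p=-0.088566:
  k1 = f(0.420000, -0.088566) = -2.372577
  k2 = f(0.840000, -1.085049) = -1.276446
  p ← -0.088566 + (0.42/2)·(-2.372577 + (-1.276446)) = -0.854861
p(0.84) ≈ -0.8549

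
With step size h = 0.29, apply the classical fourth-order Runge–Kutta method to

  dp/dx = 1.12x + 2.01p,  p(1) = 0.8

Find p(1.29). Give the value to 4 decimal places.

1.9306

RK4: k1 = f(x_n, p_n); k2 = f(x_n + h/2, p_n + (h/2)·k1); k3 = f(x_n + h/2, p_n + (h/2)·k2); k4 = f(x_n + h, p_n + h·k3); p_{n+1} = p_n + (h/6)·(k1 + 2k2 + 2k3 + k4).
x=1.000000, p=0.800000:
  k1 = f(1.000000, 0.800000) = 2.728000
  k2 = f(1.145000, 1.195560) = 3.685476
  k3 = f(1.145000, 1.334394) = 3.964532
  k4 = f(1.290000, 1.949714) = 5.363726
  p ← 0.800000 + (0.29/6)·(k1 + 2k2 + 2k3 + k4) = 1.930601
p(1.29) ≈ 1.9306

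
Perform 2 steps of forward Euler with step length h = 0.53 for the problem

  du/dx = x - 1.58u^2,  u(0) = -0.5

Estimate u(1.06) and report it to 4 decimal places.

Euler: u_{n+1} = u_n + h·f(x_n, u_n).
x=0.000000, u=-0.500000: f=-0.395000 → u ← -0.500000 + 0.53·(-0.395000) = -0.709350
x=0.530000, u=-0.709350: f=-0.265020 → u ← -0.709350 + 0.53·(-0.265020) = -0.849811
u(1.06) ≈ -0.8498

-0.8498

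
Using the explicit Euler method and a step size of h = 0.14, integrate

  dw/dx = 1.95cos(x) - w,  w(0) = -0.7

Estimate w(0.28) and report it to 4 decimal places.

Euler: w_{n+1} = w_n + h·f(x_n, w_n).
x=0.000000, w=-0.700000: f=2.650000 → w ← -0.700000 + 0.14·2.650000 = -0.329000
x=0.140000, w=-0.329000: f=2.259921 → w ← -0.329000 + 0.14·2.259921 = -0.012611
w(0.28) ≈ -0.0126

-0.0126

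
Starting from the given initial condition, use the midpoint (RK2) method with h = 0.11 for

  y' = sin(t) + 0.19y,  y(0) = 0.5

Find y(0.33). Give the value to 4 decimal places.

Midpoint: k1 = f(t_n, y_n); k2 = f(t_n + h/2, y_n + (h/2)·k1); y_{n+1} = y_n + h·k2.
t=0.000000, y=0.500000:
  k1 = f(0.000000, 0.500000) = 0.095000
  k2 = f(0.055000, 0.505225) = 0.150965
  y ← 0.500000 + 0.11·0.150965 = 0.516606
t=0.110000, y=0.516606:
  k1 = f(0.110000, 0.516606) = 0.207933
  k2 = f(0.165000, 0.528042) = 0.264580
  y ← 0.516606 + 0.11·0.264580 = 0.545710
t=0.220000, y=0.545710:
  k1 = f(0.220000, 0.545710) = 0.321915
  k2 = f(0.275000, 0.563415) = 0.378596
  y ← 0.545710 + 0.11·0.378596 = 0.587356
y(0.33) ≈ 0.5874

0.5874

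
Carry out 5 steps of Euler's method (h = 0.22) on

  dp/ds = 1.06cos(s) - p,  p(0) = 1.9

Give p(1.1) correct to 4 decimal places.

Euler: p_{n+1} = p_n + h·f(s_n, p_n).
s=0.000000, p=1.900000: f=-0.840000 → p ← 1.900000 + 0.22·(-0.840000) = 1.715200
s=0.220000, p=1.715200: f=-0.680749 → p ← 1.715200 + 0.22·(-0.680749) = 1.565435
s=0.440000, p=1.565435: f=-0.606399 → p ← 1.565435 + 0.22·(-0.606399) = 1.432028
s=0.660000, p=1.432028: f=-0.594636 → p ← 1.432028 + 0.22·(-0.594636) = 1.301208
s=0.880000, p=1.301208: f=-0.625828 → p ← 1.301208 + 0.22·(-0.625828) = 1.163526
p(1.1) ≈ 1.1635

1.1635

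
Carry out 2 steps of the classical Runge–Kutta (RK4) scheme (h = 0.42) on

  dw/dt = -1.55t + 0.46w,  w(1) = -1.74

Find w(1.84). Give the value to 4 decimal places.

RK4: k1 = f(t_n, w_n); k2 = f(t_n + h/2, w_n + (h/2)·k1); k3 = f(t_n + h/2, w_n + (h/2)·k2); k4 = f(t_n + h, w_n + h·k3); w_{n+1} = w_n + (h/6)·(k1 + 2k2 + 2k3 + k4).
t=1.000000, w=-1.740000:
  k1 = f(1.000000, -1.740000) = -2.350400
  k2 = f(1.210000, -2.233584) = -2.902949
  k3 = f(1.210000, -2.349619) = -2.956325
  k4 = f(1.420000, -2.981656) = -3.572562
  w ← -1.740000 + (0.42/6)·(k1 + 2k2 + 2k3 + k4) = -2.974906
t=1.420000, w=-2.974906:
  k1 = f(1.420000, -2.974906) = -3.569457
  k2 = f(1.630000, -3.724492) = -4.239766
  k3 = f(1.630000, -3.865257) = -4.304518
  k4 = f(1.840000, -4.782803) = -5.052089
  w ← -2.974906 + (0.42/6)·(k1 + 2k2 + 2k3 + k4) = -4.774614
w(1.84) ≈ -4.7746

-4.7746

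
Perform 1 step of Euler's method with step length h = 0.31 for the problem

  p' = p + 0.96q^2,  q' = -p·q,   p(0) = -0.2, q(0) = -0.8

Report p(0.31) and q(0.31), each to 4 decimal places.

-0.0715, -0.8496

Euler on (p,q): p_{n+1} = p_n + h·p', q_{n+1} = q_n + h·q'.
0.000000: (-0.200000, -0.800000); f=(0.414400, -0.160000) → (-0.071536, -0.849600)
(p(0.31), q(0.31)) ≈ (-0.0715, -0.8496)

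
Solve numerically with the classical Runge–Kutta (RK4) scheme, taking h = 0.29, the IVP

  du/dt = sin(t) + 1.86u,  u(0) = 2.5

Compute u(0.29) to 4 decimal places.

RK4: k1 = f(t_n, u_n); k2 = f(t_n + h/2, u_n + (h/2)·k1); k3 = f(t_n + h/2, u_n + (h/2)·k2); k4 = f(t_n + h, u_n + h·k3); u_{n+1} = u_n + (h/6)·(k1 + 2k2 + 2k3 + k4).
t=0.000000, u=2.500000:
  k1 = f(0.000000, 2.500000) = 4.650000
  k2 = f(0.145000, 3.174250) = 6.048597
  k3 = f(0.145000, 3.377047) = 6.425799
  k4 = f(0.290000, 4.363482) = 8.402028
  u ← 2.500000 + (0.29/6)·(k1 + 2k2 + 2k3 + k4) = 4.336706
u(0.29) ≈ 4.3367

4.3367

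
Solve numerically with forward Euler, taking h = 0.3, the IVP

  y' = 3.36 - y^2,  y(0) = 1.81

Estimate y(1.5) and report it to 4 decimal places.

Euler: y_{n+1} = y_n + h·f(s_n, y_n).
s=0.000000, y=1.810000: f=0.083900 → y ← 1.810000 + 0.3·0.083900 = 1.835170
s=0.300000, y=1.835170: f=-0.007849 → y ← 1.835170 + 0.3·(-0.007849) = 1.832815
s=0.600000, y=1.832815: f=0.000788 → y ← 1.832815 + 0.3·0.000788 = 1.833052
s=0.900000, y=1.833052: f=-0.000079 → y ← 1.833052 + 0.3·(-0.000079) = 1.833028
s=1.200000, y=1.833028: f=0.000008 → y ← 1.833028 + 0.3·0.000008 = 1.833030
y(1.5) ≈ 1.8330

1.8330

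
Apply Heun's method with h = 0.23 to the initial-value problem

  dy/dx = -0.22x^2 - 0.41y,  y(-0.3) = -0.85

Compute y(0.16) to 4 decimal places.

Heun: k1 = f(x_n, y_n); k2 = f(x_n + h, y_n + h·k1); y_{n+1} = y_n + (h/2)·(k1 + k2).
x=-0.300000, y=-0.850000:
  k1 = f(-0.300000, -0.850000) = 0.328700
  k2 = f(-0.070000, -0.774399) = 0.316426
  y ← -0.850000 + (0.23/2)·(0.328700 + 0.316426) = -0.775811
x=-0.070000, y=-0.775811:
  k1 = f(-0.070000, -0.775811) = 0.317004
  k2 = f(0.160000, -0.702900) = 0.282557
  y ← -0.775811 + (0.23/2)·(0.317004 + 0.282557) = -0.706861
y(0.16) ≈ -0.7069

-0.7069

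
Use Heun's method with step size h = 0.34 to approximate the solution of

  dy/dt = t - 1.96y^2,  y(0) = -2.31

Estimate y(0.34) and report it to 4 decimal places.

-15.4955

Heun: k1 = f(t_n, y_n); k2 = f(t_n + h, y_n + h·k1); y_{n+1} = y_n + (h/2)·(k1 + k2).
t=0.000000, y=-2.310000:
  k1 = f(0.000000, -2.310000) = -10.458756
  k2 = f(0.340000, -5.865977) = -67.102986
  y ← -2.310000 + (0.34/2)·(-10.458756 + (-67.102986)) = -15.495496
y(0.34) ≈ -15.4955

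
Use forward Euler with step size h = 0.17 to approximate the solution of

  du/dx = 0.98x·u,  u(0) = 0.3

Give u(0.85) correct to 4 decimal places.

0.3937

Euler: u_{n+1} = u_n + h·f(x_n, u_n).
x=0.000000, u=0.300000: f=0.000000 → u ← 0.300000 + 0.17·0.000000 = 0.300000
x=0.170000, u=0.300000: f=0.049980 → u ← 0.300000 + 0.17·0.049980 = 0.308497
x=0.340000, u=0.308497: f=0.102791 → u ← 0.308497 + 0.17·0.102791 = 0.325971
x=0.510000, u=0.325971: f=0.162920 → u ← 0.325971 + 0.17·0.162920 = 0.353668
x=0.680000, u=0.353668: f=0.235684 → u ← 0.353668 + 0.17·0.235684 = 0.393734
u(0.85) ≈ 0.3937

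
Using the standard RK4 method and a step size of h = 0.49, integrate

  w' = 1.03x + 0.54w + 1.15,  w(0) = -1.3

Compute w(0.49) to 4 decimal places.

-0.9134

RK4: k1 = f(x_n, w_n); k2 = f(x_n + h/2, w_n + (h/2)·k1); k3 = f(x_n + h/2, w_n + (h/2)·k2); k4 = f(x_n + h, w_n + h·k3); w_{n+1} = w_n + (h/6)·(k1 + 2k2 + 2k3 + k4).
x=0.000000, w=-1.300000:
  k1 = f(0.000000, -1.300000) = 0.448000
  k2 = f(0.245000, -1.190240) = 0.759620
  k3 = f(0.245000, -1.113893) = 0.800848
  k4 = f(0.490000, -0.907585) = 1.164604
  w ← -1.300000 + (0.49/6)·(k1 + 2k2 + 2k3 + k4) = -0.913428
w(0.49) ≈ -0.9134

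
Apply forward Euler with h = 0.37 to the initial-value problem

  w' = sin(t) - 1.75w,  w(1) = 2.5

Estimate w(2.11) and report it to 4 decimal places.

Euler: w_{n+1} = w_n + h·f(t_n, w_n).
t=1.000000, w=2.500000: f=-3.533529 → w ← 2.500000 + 0.37·(-3.533529) = 1.192594
t=1.370000, w=1.192594: f=-1.107132 → w ← 1.192594 + 0.37·(-1.107132) = 0.782955
t=1.740000, w=0.782955: f=-0.384453 → w ← 0.782955 + 0.37·(-0.384453) = 0.640708
w(2.11) ≈ 0.6407

0.6407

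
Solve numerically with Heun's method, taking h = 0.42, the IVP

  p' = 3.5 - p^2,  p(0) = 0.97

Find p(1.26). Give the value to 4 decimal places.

1.6715

Heun: k1 = f(x_n, p_n); k2 = f(x_n + h, p_n + h·k1); p_{n+1} = p_n + (h/2)·(k1 + k2).
x=0.000000, p=0.970000:
  k1 = f(0.000000, 0.970000) = 2.559100
  k2 = f(0.420000, 2.044822) = -0.681297
  p ← 0.970000 + (0.42/2)·(2.559100 + (-0.681297)) = 1.364339
x=0.420000, p=1.364339:
  k1 = f(0.420000, 1.364339) = 1.638580
  k2 = f(0.840000, 2.052542) = -0.712930
  p ← 1.364339 + (0.42/2)·(1.638580 + (-0.712930)) = 1.558725
x=0.840000, p=1.558725:
  k1 = f(0.840000, 1.558725) = 1.070376
  k2 = f(1.260000, 2.008283) = -0.533201
  p ← 1.558725 + (0.42/2)·(1.070376 + (-0.533201)) = 1.671532
p(1.26) ≈ 1.6715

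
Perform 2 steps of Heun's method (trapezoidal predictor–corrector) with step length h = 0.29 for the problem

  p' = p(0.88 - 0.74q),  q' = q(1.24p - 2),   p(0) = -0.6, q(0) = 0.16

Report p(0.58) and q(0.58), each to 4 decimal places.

-0.9654, 0.0418

Heun on (p,q): k1 = f(s_n, state_n); k2 = f(s_n + h, state_n + h·k1); state_{n+1} = state_n + (h/2)·(k1 + k2).
0.000000: (-0.600000, 0.160000)
  k1 = (-0.456960, -0.439040)
  predictor → (-0.732518, 0.032678)
  k2 = (-0.626902, -0.095039)
  → (-0.757160, 0.082558)
0.290000: (-0.757160, 0.082558)
  k1 = (-0.620043, -0.242629)
  predictor → (-0.936973, 0.012196)
  k2 = (-0.816080, -0.038562)
  → (-0.965398, 0.041786)
(p(0.58), q(0.58)) ≈ (-0.9654, 0.0418)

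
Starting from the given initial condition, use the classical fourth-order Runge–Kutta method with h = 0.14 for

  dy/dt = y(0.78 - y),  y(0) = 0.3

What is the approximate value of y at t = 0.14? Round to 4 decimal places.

0.3204

RK4: k1 = f(t_n, y_n); k2 = f(t_n + h/2, y_n + (h/2)·k1); k3 = f(t_n + h/2, y_n + (h/2)·k2); k4 = f(t_n + h, y_n + h·k3); y_{n+1} = y_n + (h/6)·(k1 + 2k2 + 2k3 + k4).
t=0.000000, y=0.300000:
  k1 = f(0.000000, 0.300000) = 0.144000
  k2 = f(0.070000, 0.310080) = 0.145713
  k3 = f(0.070000, 0.310200) = 0.145732
  k4 = f(0.140000, 0.320402) = 0.147256
  y ← 0.300000 + (0.14/6)·(k1 + 2k2 + 2k3 + k4) = 0.320397
y(0.14) ≈ 0.3204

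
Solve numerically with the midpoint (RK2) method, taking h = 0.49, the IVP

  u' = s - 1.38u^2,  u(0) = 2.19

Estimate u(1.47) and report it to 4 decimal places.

Midpoint: k1 = f(s_n, u_n); k2 = f(s_n + h/2, u_n + (h/2)·k1); u_{n+1} = u_n + h·k2.
s=0.000000, u=2.190000:
  k1 = f(0.000000, 2.190000) = -6.618618
  k2 = f(0.245000, 0.568439) = -0.200909
  u ← 2.190000 + 0.49·(-0.200909) = 2.091555
s=0.490000, u=2.091555:
  k1 = f(0.490000, 2.091555) = -5.546949
  k2 = f(0.735000, 0.732552) = -0.005553
  u ← 2.091555 + 0.49·(-0.005553) = 2.088834
s=0.980000, u=2.088834:
  k1 = f(0.980000, 2.088834) = -5.041252
  k2 = f(1.225000, 0.853727) = 0.219187
  u ← 2.088834 + 0.49·0.219187 = 2.196235
u(1.47) ≈ 2.1962

2.1962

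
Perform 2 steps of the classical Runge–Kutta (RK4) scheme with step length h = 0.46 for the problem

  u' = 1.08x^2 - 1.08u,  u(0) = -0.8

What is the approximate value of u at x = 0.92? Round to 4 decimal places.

RK4: k1 = f(x_n, u_n); k2 = f(x_n + h/2, u_n + (h/2)·k1); k3 = f(x_n + h/2, u_n + (h/2)·k2); k4 = f(x_n + h, u_n + h·k3); u_{n+1} = u_n + (h/6)·(k1 + 2k2 + 2k3 + k4).
x=0.000000, u=-0.800000:
  k1 = f(0.000000, -0.800000) = 0.864000
  k2 = f(0.230000, -0.601280) = 0.706514
  k3 = f(0.230000, -0.637502) = 0.745634
  k4 = f(0.460000, -0.457008) = 0.722097
  u ← -0.800000 + (0.46/6)·(k1 + 2k2 + 2k3 + k4) = -0.455736
x=0.460000, u=-0.455736:
  k1 = f(0.460000, -0.455736) = 0.720723
  k2 = f(0.690000, -0.289970) = 0.827356
  k3 = f(0.690000, -0.265445) = 0.800868
  k4 = f(0.920000, -0.087337) = 1.008436
  u ← -0.455736 + (0.46/6)·(k1 + 2k2 + 2k3 + k4) = -0.073507
u(0.92) ≈ -0.0735

-0.0735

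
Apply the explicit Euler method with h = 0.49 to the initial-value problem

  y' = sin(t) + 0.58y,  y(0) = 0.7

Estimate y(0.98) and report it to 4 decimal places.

Euler: y_{n+1} = y_n + h·f(t_n, y_n).
t=0.000000, y=0.700000: f=0.406000 → y ← 0.700000 + 0.49·0.406000 = 0.898940
t=0.490000, y=0.898940: f=0.992011 → y ← 0.898940 + 0.49·0.992011 = 1.385025
y(0.98) ≈ 1.3850

1.3850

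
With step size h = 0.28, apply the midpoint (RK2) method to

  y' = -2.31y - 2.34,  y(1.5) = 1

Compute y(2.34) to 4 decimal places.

-0.6550

Midpoint: k1 = f(x_n, y_n); k2 = f(x_n + h/2, y_n + (h/2)·k1); y_{n+1} = y_n + h·k2.
x=1.500000, y=1.000000:
  k1 = f(1.500000, 1.000000) = -4.650000
  k2 = f(1.640000, 0.349000) = -3.146190
  y ← 1.000000 + 0.28·(-3.146190) = 0.119067
x=1.780000, y=0.119067:
  k1 = f(1.780000, 0.119067) = -2.615044
  k2 = f(1.920000, -0.247039) = -1.769339
  y ← 0.119067 + 0.28·(-1.769339) = -0.376348
x=2.060000, y=-0.376348:
  k1 = f(2.060000, -0.376348) = -1.470636
  k2 = f(2.200000, -0.582237) = -0.995032
  y ← -0.376348 + 0.28·(-0.995032) = -0.654957
y(2.34) ≈ -0.6550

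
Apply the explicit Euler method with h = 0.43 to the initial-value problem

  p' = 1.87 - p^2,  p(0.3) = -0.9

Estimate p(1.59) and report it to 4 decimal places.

1.0466

Euler: p_{n+1} = p_n + h·f(s_n, p_n).
s=0.300000, p=-0.900000: f=1.060000 → p ← -0.900000 + 0.43·1.060000 = -0.444200
s=0.730000, p=-0.444200: f=1.672686 → p ← -0.444200 + 0.43·1.672686 = 0.275055
s=1.160000, p=0.275055: f=1.794345 → p ← 0.275055 + 0.43·1.794345 = 1.046623
p(1.59) ≈ 1.0466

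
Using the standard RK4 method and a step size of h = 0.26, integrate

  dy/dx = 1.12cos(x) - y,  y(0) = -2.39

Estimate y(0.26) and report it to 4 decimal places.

-1.5895

RK4: k1 = f(x_n, y_n); k2 = f(x_n + h/2, y_n + (h/2)·k1); k3 = f(x_n + h/2, y_n + (h/2)·k2); k4 = f(x_n + h, y_n + h·k3); y_{n+1} = y_n + (h/6)·(k1 + 2k2 + 2k3 + k4).
x=0.000000, y=-2.390000:
  k1 = f(0.000000, -2.390000) = 3.510000
  k2 = f(0.130000, -1.933700) = 3.044249
  k3 = f(0.130000, -1.994248) = 3.104797
  k4 = f(0.260000, -1.582753) = 2.665110
  y ← -2.390000 + (0.26/6)·(k1 + 2k2 + 2k3 + k4) = -1.589495
y(0.26) ≈ -1.5895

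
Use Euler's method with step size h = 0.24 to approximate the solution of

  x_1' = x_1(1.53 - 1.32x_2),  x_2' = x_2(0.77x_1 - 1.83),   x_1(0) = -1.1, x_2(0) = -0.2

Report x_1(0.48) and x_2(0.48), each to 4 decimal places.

Euler on (x_1,x_2): x_1_{n+1} = x_1_n + h·x_1', x_2_{n+1} = x_2_n + h·x_2'.
0.000000: (-1.100000, -0.200000); f=(-1.973400, 0.535400) → (-1.573616, -0.071504)
0.240000: (-1.573616, -0.071504); f=(-2.556159, 0.217493) → (-2.187094, -0.019306)
(x_1(0.48), x_2(0.48)) ≈ (-2.1871, -0.0193)

-2.1871, -0.0193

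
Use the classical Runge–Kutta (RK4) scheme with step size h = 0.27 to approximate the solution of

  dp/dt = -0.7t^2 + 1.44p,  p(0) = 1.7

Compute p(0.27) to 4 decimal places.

2.5026

RK4: k1 = f(t_n, p_n); k2 = f(t_n + h/2, p_n + (h/2)·k1); k3 = f(t_n + h/2, p_n + (h/2)·k2); k4 = f(t_n + h, p_n + h·k3); p_{n+1} = p_n + (h/6)·(k1 + 2k2 + 2k3 + k4).
t=0.000000, p=1.700000:
  k1 = f(0.000000, 1.700000) = 2.448000
  k2 = f(0.135000, 2.030480) = 2.911134
  k3 = f(0.135000, 2.093003) = 3.001167
  k4 = f(0.270000, 2.510315) = 3.563824
  p ← 1.700000 + (0.27/6)·(k1 + 2k2 + 2k3 + k4) = 2.502639
p(0.27) ≈ 2.5026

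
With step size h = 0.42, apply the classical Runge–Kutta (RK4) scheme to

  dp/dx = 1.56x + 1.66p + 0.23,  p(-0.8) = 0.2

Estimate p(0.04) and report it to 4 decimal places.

RK4: k1 = f(x_n, p_n); k2 = f(x_n + h/2, p_n + (h/2)·k1); k3 = f(x_n + h/2, p_n + (h/2)·k2); k4 = f(x_n + h, p_n + h·k3); p_{n+1} = p_n + (h/6)·(k1 + 2k2 + 2k3 + k4).
x=-0.800000, p=0.200000:
  k1 = f(-0.800000, 0.200000) = -0.686000
  k2 = f(-0.590000, 0.055940) = -0.597540
  k3 = f(-0.590000, 0.074517) = -0.566702
  k4 = f(-0.380000, -0.038015) = -0.425905
  p ← 0.200000 + (0.42/6)·(k1 + 2k2 + 2k3 + k4) = -0.040827
x=-0.380000, p=-0.040827:
  k1 = f(-0.380000, -0.040827) = -0.430573
  k2 = f(-0.170000, -0.131248) = -0.253071
  k3 = f(-0.170000, -0.093972) = -0.191194
  k4 = f(0.040000, -0.121129) = 0.091327
  p ← -0.040827 + (0.42/6)·(k1 + 2k2 + 2k3 + k4) = -0.126772
p(0.04) ≈ -0.1268

-0.1268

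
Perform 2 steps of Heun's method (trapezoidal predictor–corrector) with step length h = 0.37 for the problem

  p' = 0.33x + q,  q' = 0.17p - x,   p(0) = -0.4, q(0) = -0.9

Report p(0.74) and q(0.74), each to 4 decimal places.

-1.0525, -1.2647

Heun on (p,q): k1 = f(x_n, state_n); k2 = f(x_n + h, state_n + h·k1); state_{n+1} = state_n + (h/2)·(k1 + k2).
0.000000: (-0.400000, -0.900000)
  k1 = (-0.900000, -0.068000)
  predictor → (-0.733000, -0.925160)
  k2 = (-0.803060, -0.494610)
  → (-0.715066, -1.004083)
0.370000: (-0.715066, -1.004083)
  k1 = (-0.881983, -0.491561)
  predictor → (-1.041400, -1.185961)
  k2 = (-0.941761, -0.917038)
  → (-1.052459, -1.264674)
(p(0.74), q(0.74)) ≈ (-1.0525, -1.2647)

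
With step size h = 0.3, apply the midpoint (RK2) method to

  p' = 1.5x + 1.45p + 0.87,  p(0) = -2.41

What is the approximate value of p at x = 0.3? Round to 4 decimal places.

-3.3011

Midpoint: k1 = f(x_n, p_n); k2 = f(x_n + h/2, p_n + (h/2)·k1); p_{n+1} = p_n + h·k2.
x=0.000000, p=-2.410000:
  k1 = f(0.000000, -2.410000) = -2.624500
  k2 = f(0.150000, -2.803675) = -2.970329
  p ← -2.410000 + 0.3·(-2.970329) = -3.301099
p(0.3) ≈ -3.3011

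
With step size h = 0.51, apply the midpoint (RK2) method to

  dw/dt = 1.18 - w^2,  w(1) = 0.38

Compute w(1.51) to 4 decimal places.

Midpoint: k1 = f(t_n, w_n); k2 = f(t_n + h/2, w_n + (h/2)·k1); w_{n+1} = w_n + h·k2.
t=1.000000, w=0.380000:
  k1 = f(1.000000, 0.380000) = 1.035600
  k2 = f(1.255000, 0.644078) = 0.765164
  w ← 0.380000 + 0.51·0.765164 = 0.770233
w(1.51) ≈ 0.7702

0.7702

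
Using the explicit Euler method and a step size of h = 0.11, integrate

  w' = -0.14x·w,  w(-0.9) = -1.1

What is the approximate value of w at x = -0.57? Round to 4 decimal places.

-1.1406

Euler: w_{n+1} = w_n + h·f(x_n, w_n).
x=-0.900000, w=-1.100000: f=-0.138600 → w ← -1.100000 + 0.11·(-0.138600) = -1.115246
x=-0.790000, w=-1.115246: f=-0.123346 → w ← -1.115246 + 0.11·(-0.123346) = -1.128814
x=-0.680000, w=-1.128814: f=-0.107463 → w ← -1.128814 + 0.11·(-0.107463) = -1.140635
w(-0.57) ≈ -1.1406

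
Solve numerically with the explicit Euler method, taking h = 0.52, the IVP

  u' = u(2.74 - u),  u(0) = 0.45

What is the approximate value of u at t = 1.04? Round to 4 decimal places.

Euler: u_{n+1} = u_n + h·f(t_n, u_n).
t=0.000000, u=0.450000: f=1.030500 → u ← 0.450000 + 0.52·1.030500 = 0.985860
t=0.520000, u=0.985860: f=1.729336 → u ← 0.985860 + 0.52·1.729336 = 1.885115
u(1.04) ≈ 1.8851

1.8851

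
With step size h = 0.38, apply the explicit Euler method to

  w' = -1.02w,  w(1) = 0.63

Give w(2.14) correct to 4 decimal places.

0.1447

Euler: w_{n+1} = w_n + h·f(x_n, w_n).
x=1.000000, w=0.630000: f=-0.642600 → w ← 0.630000 + 0.38·(-0.642600) = 0.385812
x=1.380000, w=0.385812: f=-0.393528 → w ← 0.385812 + 0.38·(-0.393528) = 0.236271
x=1.760000, w=0.236271: f=-0.240997 → w ← 0.236271 + 0.38·(-0.240997) = 0.144693
w(2.14) ≈ 0.1447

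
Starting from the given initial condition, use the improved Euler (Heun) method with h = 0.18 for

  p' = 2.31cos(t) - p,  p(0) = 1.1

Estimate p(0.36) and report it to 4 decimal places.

1.4450

Heun: k1 = f(t_n, p_n); k2 = f(t_n + h, p_n + h·k1); p_{n+1} = p_n + (h/2)·(k1 + k2).
t=0.000000, p=1.100000:
  k1 = f(0.000000, 1.100000) = 1.210000
  k2 = f(0.180000, 1.317800) = 0.954879
  p ← 1.100000 + (0.18/2)·(1.210000 + 0.954879) = 1.294839
t=0.180000, p=1.294839:
  k1 = f(0.180000, 1.294839) = 0.977840
  k2 = f(0.360000, 1.470850) = 0.691071
  p ← 1.294839 + (0.18/2)·(0.977840 + 0.691071) = 1.445041
p(0.36) ≈ 1.4450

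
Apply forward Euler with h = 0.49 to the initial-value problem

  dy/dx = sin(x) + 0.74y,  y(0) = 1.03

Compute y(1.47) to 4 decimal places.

Euler: y_{n+1} = y_n + h·f(x_n, y_n).
x=0.000000, y=1.030000: f=0.762200 → y ← 1.030000 + 0.49·0.762200 = 1.403478
x=0.490000, y=1.403478: f=1.509200 → y ← 1.403478 + 0.49·1.509200 = 2.142986
x=0.980000, y=2.142986: f=2.416307 → y ← 2.142986 + 0.49·2.416307 = 3.326976
y(1.47) ≈ 3.3270

3.3270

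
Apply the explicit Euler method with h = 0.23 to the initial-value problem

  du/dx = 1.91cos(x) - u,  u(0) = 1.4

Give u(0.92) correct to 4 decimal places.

1.5882

Euler: u_{n+1} = u_n + h·f(x_n, u_n).
x=0.000000, u=1.400000: f=0.510000 → u ← 1.400000 + 0.23·0.510000 = 1.517300
x=0.230000, u=1.517300: f=0.342403 → u ← 1.517300 + 0.23·0.342403 = 1.596053
x=0.460000, u=1.596053: f=0.115408 → u ← 1.596053 + 0.23·0.115408 = 1.622596
x=0.690000, u=1.622596: f=-0.149517 → u ← 1.622596 + 0.23·(-0.149517) = 1.588208
u(0.92) ≈ 1.5882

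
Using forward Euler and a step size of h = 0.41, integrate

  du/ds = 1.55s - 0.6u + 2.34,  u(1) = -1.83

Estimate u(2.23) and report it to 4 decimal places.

Euler: u_{n+1} = u_n + h·f(s_n, u_n).
s=1.000000, u=-1.830000: f=4.988000 → u ← -1.830000 + 0.41·4.988000 = 0.215080
s=1.410000, u=0.215080: f=4.396452 → u ← 0.215080 + 0.41·4.396452 = 2.017625
s=1.820000, u=2.017625: f=3.950425 → u ← 2.017625 + 0.41·3.950425 = 3.637299
u(2.23) ≈ 3.6373

3.6373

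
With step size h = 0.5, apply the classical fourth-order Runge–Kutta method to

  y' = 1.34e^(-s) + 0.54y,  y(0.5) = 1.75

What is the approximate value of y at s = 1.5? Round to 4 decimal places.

RK4: k1 = f(s_n, y_n); k2 = f(s_n + h/2, y_n + (h/2)·k1); k3 = f(s_n + h/2, y_n + (h/2)·k2); k4 = f(s_n + h, y_n + h·k3); y_{n+1} = y_n + (h/6)·(k1 + 2k2 + 2k3 + k4).
s=0.500000, y=1.750000:
  k1 = f(0.500000, 1.750000) = 1.757751
  k2 = f(0.750000, 2.189438) = 1.815268
  k3 = f(0.750000, 2.203817) = 1.823032
  k4 = f(1.000000, 2.661516) = 1.930177
  y ← 1.750000 + (0.5/6)·(k1 + 2k2 + 2k3 + k4) = 2.663711
s=1.000000, y=2.663711:
  k1 = f(1.000000, 2.663711) = 1.931362
  k2 = f(1.250000, 3.146551) = 2.083054
  k3 = f(1.250000, 3.184474) = 2.103532
  k4 = f(1.500000, 3.715477) = 2.305352
  y ← 2.663711 + (0.5/6)·(k1 + 2k2 + 2k3 + k4) = 3.714535
y(1.5) ≈ 3.7145

3.7145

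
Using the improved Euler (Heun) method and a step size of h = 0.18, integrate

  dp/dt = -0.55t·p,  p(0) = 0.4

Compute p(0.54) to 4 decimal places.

Heun: k1 = f(t_n, p_n); k2 = f(t_n + h, p_n + h·k1); p_{n+1} = p_n + (h/2)·(k1 + k2).
t=0.000000, p=0.400000:
  k1 = f(0.000000, 0.400000) = 0.000000
  k2 = f(0.180000, 0.400000) = -0.039600
  p ← 0.400000 + (0.18/2)·(0.000000 + (-0.039600)) = 0.396436
t=0.180000, p=0.396436:
  k1 = f(0.180000, 0.396436) = -0.039247
  k2 = f(0.360000, 0.389372) = -0.077096
  p ← 0.396436 + (0.18/2)·(-0.039247 + (-0.077096)) = 0.385965
t=0.360000, p=0.385965:
  k1 = f(0.360000, 0.385965) = -0.076421
  k2 = f(0.540000, 0.372209) = -0.110546
  p ← 0.385965 + (0.18/2)·(-0.076421 + (-0.110546)) = 0.369138
p(0.54) ≈ 0.3691

0.3691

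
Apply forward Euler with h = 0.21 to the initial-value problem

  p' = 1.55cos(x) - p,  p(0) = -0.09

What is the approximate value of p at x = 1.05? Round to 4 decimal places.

0.8666

Euler: p_{n+1} = p_n + h·f(x_n, p_n).
x=0.000000, p=-0.090000: f=1.640000 → p ← -0.090000 + 0.21·1.640000 = 0.254400
x=0.210000, p=0.254400: f=1.261548 → p ← 0.254400 + 0.21·1.261548 = 0.519325
x=0.420000, p=0.519325: f=0.895963 → p ← 0.519325 + 0.21·0.895963 = 0.707477
x=0.630000, p=0.707477: f=0.544965 → p ← 0.707477 + 0.21·0.544965 = 0.821920
x=0.840000, p=0.821920: f=0.212647 → p ← 0.821920 + 0.21·0.212647 = 0.866576
p(1.05) ≈ 0.8666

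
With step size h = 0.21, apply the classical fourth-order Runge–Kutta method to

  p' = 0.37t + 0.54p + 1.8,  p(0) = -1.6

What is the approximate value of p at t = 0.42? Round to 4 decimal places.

RK4: k1 = f(t_n, p_n); k2 = f(t_n + h/2, p_n + (h/2)·k1); k3 = f(t_n + h/2, p_n + (h/2)·k2); k4 = f(t_n + h, p_n + h·k3); p_{n+1} = p_n + (h/6)·(k1 + 2k2 + 2k3 + k4).
t=0.000000, p=-1.600000:
  k1 = f(0.000000, -1.600000) = 0.936000
  k2 = f(0.105000, -1.501720) = 1.027921
  k3 = f(0.105000, -1.492068) = 1.033133
  k4 = f(0.210000, -1.383042) = 1.130857
  p ← -1.600000 + (0.21/6)·(k1 + 2k2 + 2k3 + k4) = -1.383386
t=0.210000, p=-1.383386:
  k1 = f(0.210000, -1.383386) = 1.130671
  k2 = f(0.315000, -1.264666) = 1.233631
  k3 = f(0.315000, -1.253855) = 1.239468
  k4 = f(0.420000, -1.123098) = 1.348927
  p ← -1.383386 + (0.21/6)·(k1 + 2k2 + 2k3 + k4) = -1.123483
p(0.42) ≈ -1.1235

-1.1235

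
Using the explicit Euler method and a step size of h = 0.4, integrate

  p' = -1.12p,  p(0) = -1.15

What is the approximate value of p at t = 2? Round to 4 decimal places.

Euler: p_{n+1} = p_n + h·f(t_n, p_n).
t=0.000000, p=-1.150000: f=1.288000 → p ← -1.150000 + 0.4·1.288000 = -0.634800
t=0.400000, p=-0.634800: f=0.710976 → p ← -0.634800 + 0.4·0.710976 = -0.350410
t=0.800000, p=-0.350410: f=0.392459 → p ← -0.350410 + 0.4·0.392459 = -0.193426
t=1.200000, p=-0.193426: f=0.216637 → p ← -0.193426 + 0.4·0.216637 = -0.106771
t=1.600000, p=-0.106771: f=0.119584 → p ← -0.106771 + 0.4·0.119584 = -0.058938
p(2) ≈ -0.0589

-0.0589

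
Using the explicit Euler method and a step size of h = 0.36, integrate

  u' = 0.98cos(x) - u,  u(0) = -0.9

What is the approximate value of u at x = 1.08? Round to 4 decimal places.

0.3851

Euler: u_{n+1} = u_n + h·f(x_n, u_n).
x=0.000000, u=-0.900000: f=1.880000 → u ← -0.900000 + 0.36·1.880000 = -0.223200
x=0.360000, u=-0.223200: f=1.140379 → u ← -0.223200 + 0.36·1.140379 = 0.187336
x=0.720000, u=0.187336: f=0.549433 → u ← 0.187336 + 0.36·0.549433 = 0.385132
u(1.08) ≈ 0.3851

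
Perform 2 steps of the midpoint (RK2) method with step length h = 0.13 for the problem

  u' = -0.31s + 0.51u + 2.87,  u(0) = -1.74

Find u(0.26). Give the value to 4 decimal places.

-1.2000

Midpoint: k1 = f(s_n, u_n); k2 = f(s_n + h/2, u_n + (h/2)·k1); u_{n+1} = u_n + h·k2.
s=0.000000, u=-1.740000:
  k1 = f(0.000000, -1.740000) = 1.982600
  k2 = f(0.065000, -1.611131) = 2.028173
  u ← -1.740000 + 0.13·2.028173 = -1.476337
s=0.130000, u=-1.476337:
  k1 = f(0.130000, -1.476337) = 2.076768
  k2 = f(0.195000, -1.341348) = 2.125463
  u ← -1.476337 + 0.13·2.125463 = -1.200027
u(0.26) ≈ -1.2000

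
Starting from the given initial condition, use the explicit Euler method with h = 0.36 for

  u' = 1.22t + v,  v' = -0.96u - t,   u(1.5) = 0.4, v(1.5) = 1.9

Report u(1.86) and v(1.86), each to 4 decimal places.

1.7428, 1.2218

Euler on (u,v): u_{n+1} = u_n + h·u', v_{n+1} = v_n + h·v'.
1.500000: (0.400000, 1.900000); f=(3.730000, -1.884000) → (1.742800, 1.221760)
(u(1.86), v(1.86)) ≈ (1.7428, 1.2218)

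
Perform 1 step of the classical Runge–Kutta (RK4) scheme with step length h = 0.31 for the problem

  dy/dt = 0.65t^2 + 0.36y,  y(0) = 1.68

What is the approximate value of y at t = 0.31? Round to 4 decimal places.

1.8850

RK4: k1 = f(t_n, y_n); k2 = f(t_n + h/2, y_n + (h/2)·k1); k3 = f(t_n + h/2, y_n + (h/2)·k2); k4 = f(t_n + h, y_n + h·k3); y_{n+1} = y_n + (h/6)·(k1 + 2k2 + 2k3 + k4).
t=0.000000, y=1.680000:
  k1 = f(0.000000, 1.680000) = 0.604800
  k2 = f(0.155000, 1.773744) = 0.654164
  k3 = f(0.155000, 1.781395) = 0.656919
  k4 = f(0.310000, 1.883645) = 0.740577
  y ← 1.680000 + (0.31/6)·(k1 + 2k2 + 2k3 + k4) = 1.884990
y(0.31) ≈ 1.8850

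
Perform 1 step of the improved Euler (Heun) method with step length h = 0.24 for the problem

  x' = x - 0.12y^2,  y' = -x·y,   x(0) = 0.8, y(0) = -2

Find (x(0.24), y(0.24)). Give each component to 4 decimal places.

Heun on (x,y): k1 = f(t_n, state_n); k2 = f(t_n + h, state_n + h·k1); state_{n+1} = state_n + (h/2)·(k1 + k2).
0.000000: (0.800000, -2.000000)
  k1 = (0.320000, 1.600000)
  predictor → (0.876800, -1.616000)
  k2 = (0.563425, 1.416909)
  → (0.906011, -1.637971)
(x(0.24), y(0.24)) ≈ (0.9060, -1.6380)

0.9060, -1.6380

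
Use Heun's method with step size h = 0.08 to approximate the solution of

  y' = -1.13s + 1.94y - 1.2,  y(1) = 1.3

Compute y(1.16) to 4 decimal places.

Heun: k1 = f(s_n, y_n); k2 = f(s_n + h, y_n + h·k1); y_{n+1} = y_n + (h/2)·(k1 + k2).
s=1.000000, y=1.300000:
  k1 = f(1.000000, 1.300000) = 0.192000
  k2 = f(1.080000, 1.315360) = 0.131398
  y ← 1.300000 + (0.08/2)·(0.192000 + 0.131398) = 1.312936
s=1.080000, y=1.312936:
  k1 = f(1.080000, 1.312936) = 0.126696
  k2 = f(1.160000, 1.323072) = 0.055959
  y ← 1.312936 + (0.08/2)·(0.126696 + 0.055959) = 1.320242
y(1.16) ≈ 1.3202

1.3202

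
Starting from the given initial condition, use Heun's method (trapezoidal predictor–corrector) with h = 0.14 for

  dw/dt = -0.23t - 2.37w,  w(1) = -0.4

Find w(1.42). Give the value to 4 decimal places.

-0.2270

Heun: k1 = f(t_n, w_n); k2 = f(t_n + h, w_n + h·k1); w_{n+1} = w_n + (h/2)·(k1 + k2).
t=1.000000, w=-0.400000:
  k1 = f(1.000000, -0.400000) = 0.718000
  k2 = f(1.140000, -0.299480) = 0.447568
  w ← -0.400000 + (0.14/2)·(0.718000 + 0.447568) = -0.318410
t=1.140000, w=-0.318410:
  k1 = f(1.140000, -0.318410) = 0.492432
  k2 = f(1.280000, -0.249470) = 0.296843
  w ← -0.318410 + (0.14/2)·(0.492432 + 0.296843) = -0.263161
t=1.280000, w=-0.263161:
  k1 = f(1.280000, -0.263161) = 0.329292
  k2 = f(1.420000, -0.217060) = 0.187833
  w ← -0.263161 + (0.14/2)·(0.329292 + 0.187833) = -0.226962
w(1.42) ≈ -0.2270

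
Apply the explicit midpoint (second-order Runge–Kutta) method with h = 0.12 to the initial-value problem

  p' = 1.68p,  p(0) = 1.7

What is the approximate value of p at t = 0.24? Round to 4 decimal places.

2.5383

Midpoint: k1 = f(t_n, p_n); k2 = f(t_n + h/2, p_n + (h/2)·k1); p_{n+1} = p_n + h·k2.
t=0.000000, p=1.700000:
  k1 = f(0.000000, 1.700000) = 2.856000
  k2 = f(0.060000, 1.871360) = 3.143885
  p ← 1.700000 + 0.12·3.143885 = 2.077266
t=0.120000, p=2.077266:
  k1 = f(0.120000, 2.077266) = 3.489807
  k2 = f(0.180000, 2.286655) = 3.841580
  p ← 2.077266 + 0.12·3.841580 = 2.538256
p(0.24) ≈ 2.5383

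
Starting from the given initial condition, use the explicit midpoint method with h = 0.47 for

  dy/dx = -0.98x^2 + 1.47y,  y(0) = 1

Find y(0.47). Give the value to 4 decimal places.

1.9041

Midpoint: k1 = f(x_n, y_n); k2 = f(x_n + h/2, y_n + (h/2)·k1); y_{n+1} = y_n + h·k2.
x=0.000000, y=1.000000:
  k1 = f(0.000000, 1.000000) = 1.470000
  k2 = f(0.235000, 1.345450) = 1.923691
  y ← 1.000000 + 0.47·1.923691 = 1.904135
y(0.47) ≈ 1.9041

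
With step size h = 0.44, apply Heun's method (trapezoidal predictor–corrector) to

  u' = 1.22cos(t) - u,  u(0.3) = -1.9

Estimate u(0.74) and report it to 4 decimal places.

Heun: k1 = f(t_n, u_n); k2 = f(t_n + h, u_n + h·k1); u_{n+1} = u_n + (h/2)·(k1 + k2).
t=0.300000, u=-1.900000:
  k1 = f(0.300000, -1.900000) = 3.065511
  k2 = f(0.740000, -0.551175) = 1.452107
  u ← -1.900000 + (0.44/2)·(3.065511 + 1.452107) = -0.906124
u(0.74) ≈ -0.9061

-0.9061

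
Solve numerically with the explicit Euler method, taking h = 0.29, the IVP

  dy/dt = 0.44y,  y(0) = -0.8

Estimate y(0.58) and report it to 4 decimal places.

-1.0172

Euler: y_{n+1} = y_n + h·f(t_n, y_n).
t=0.000000, y=-0.800000: f=-0.352000 → y ← -0.800000 + 0.29·(-0.352000) = -0.902080
t=0.290000, y=-0.902080: f=-0.396915 → y ← -0.902080 + 0.29·(-0.396915) = -1.017185
y(0.58) ≈ -1.0172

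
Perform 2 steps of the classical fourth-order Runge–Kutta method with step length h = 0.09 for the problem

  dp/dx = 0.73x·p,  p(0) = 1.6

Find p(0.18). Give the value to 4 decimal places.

1.6190

RK4: k1 = f(x_n, p_n); k2 = f(x_n + h/2, p_n + (h/2)·k1); k3 = f(x_n + h/2, p_n + (h/2)·k2); k4 = f(x_n + h, p_n + h·k3); p_{n+1} = p_n + (h/6)·(k1 + 2k2 + 2k3 + k4).
x=0.000000, p=1.600000:
  k1 = f(0.000000, 1.600000) = 0.000000
  k2 = f(0.045000, 1.600000) = 0.052560
  k3 = f(0.045000, 1.602365) = 0.052638
  k4 = f(0.090000, 1.604737) = 0.105431
  p ← 1.600000 + (0.09/6)·(k1 + 2k2 + 2k3 + k4) = 1.604737
x=0.090000, p=1.604737:
  k1 = f(0.090000, 1.604737) = 0.105431
  k2 = f(0.135000, 1.609482) = 0.158614
  k3 = f(0.135000, 1.611875) = 0.158850
  k4 = f(0.180000, 1.619034) = 0.212741
  p ← 1.604737 + (0.09/6)·(k1 + 2k2 + 2k3 + k4) = 1.619034
p(0.18) ≈ 1.6190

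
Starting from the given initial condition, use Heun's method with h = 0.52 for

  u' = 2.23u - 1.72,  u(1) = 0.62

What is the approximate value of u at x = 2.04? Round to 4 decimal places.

Heun: k1 = f(x_n, u_n); k2 = f(x_n + h, u_n + h·k1); u_{n+1} = u_n + (h/2)·(k1 + k2).
x=1.000000, u=0.620000:
  k1 = f(1.000000, 0.620000) = -0.337400
  k2 = f(1.520000, 0.444552) = -0.728649
  u ← 0.620000 + (0.52/2)·(-0.337400 + (-0.728649)) = 0.342827
x=1.520000, u=0.342827:
  k1 = f(1.520000, 0.342827) = -0.955495
  k2 = f(2.040000, -0.154030) = -2.063488
  u ← 0.342827 + (0.52/2)·(-0.955495 + (-2.063488)) = -0.442108
u(2.04) ≈ -0.4421

-0.4421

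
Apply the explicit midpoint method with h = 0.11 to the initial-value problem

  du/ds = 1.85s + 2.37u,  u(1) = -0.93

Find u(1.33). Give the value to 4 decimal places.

-0.9770

Midpoint: k1 = f(s_n, u_n); k2 = f(s_n + h/2, u_n + (h/2)·k1); u_{n+1} = u_n + h·k2.
s=1.000000, u=-0.930000:
  k1 = f(1.000000, -0.930000) = -0.354100
  k2 = f(1.055000, -0.949476) = -0.298507
  u ← -0.930000 + 0.11·(-0.298507) = -0.962836
s=1.110000, u=-0.962836:
  k1 = f(1.110000, -0.962836) = -0.228421
  k2 = f(1.165000, -0.975399) = -0.156445
  u ← -0.962836 + 0.11·(-0.156445) = -0.980045
s=1.220000, u=-0.980045:
  k1 = f(1.220000, -0.980045) = -0.065706
  k2 = f(1.275000, -0.983659) = 0.027479
  u ← -0.980045 + 0.11·0.027479 = -0.977022
u(1.33) ≈ -0.9770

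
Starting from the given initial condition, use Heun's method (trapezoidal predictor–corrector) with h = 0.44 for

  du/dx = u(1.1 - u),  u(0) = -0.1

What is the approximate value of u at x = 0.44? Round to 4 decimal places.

Heun: k1 = f(x_n, u_n); k2 = f(x_n + h, u_n + h·k1); u_{n+1} = u_n + (h/2)·(k1 + k2).
x=0.000000, u=-0.100000:
  k1 = f(0.000000, -0.100000) = -0.120000
  k2 = f(0.440000, -0.152800) = -0.191428
  u ← -0.100000 + (0.44/2)·(-0.120000 + (-0.191428)) = -0.168514
u(0.44) ≈ -0.1685

-0.1685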